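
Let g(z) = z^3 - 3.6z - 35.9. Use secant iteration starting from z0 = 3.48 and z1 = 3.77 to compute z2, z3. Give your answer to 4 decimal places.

3.6553, 3.6611

g(3.48) = -6.283808, g(3.77) = 4.110633
z2 = 3.770000 − 4.110633·(3.770000 − 3.480000) / (4.110633 − (-6.283808)) = 3.770000 − (1.192084)/(10.394441) = 3.655315
g(3.655315) = -0.219262
z3 = 3.655315 − (-0.219262)·(3.655315 − 3.770000) / (-0.219262 − 4.110633) = 3.655315 − (0.025146)/(-4.329895) = 3.661123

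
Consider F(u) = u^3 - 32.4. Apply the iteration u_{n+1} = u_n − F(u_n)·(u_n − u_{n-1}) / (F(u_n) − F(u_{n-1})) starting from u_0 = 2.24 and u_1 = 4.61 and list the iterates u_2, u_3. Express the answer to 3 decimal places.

F(2.24) = -21.16058, F(4.61) = 65.57218
u_2 = 4.61000 − 65.57218·(4.61000 − 2.24000) / (65.57218 − (-21.16058)) = 4.61000 − (155.40607)/(86.73276) = 2.81822
F(2.81822) = -10.01668
u_3 = 2.81822 − (-10.01668)·(2.81822 − 4.61000) / (-10.01668 − 65.57218) = 2.81822 − (17.94770)/(-75.58887) = 3.05566

2.818, 3.056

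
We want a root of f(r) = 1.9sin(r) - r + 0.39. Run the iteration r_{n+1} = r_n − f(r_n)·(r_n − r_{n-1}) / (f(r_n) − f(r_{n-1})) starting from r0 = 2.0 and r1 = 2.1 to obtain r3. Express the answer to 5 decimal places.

f(2.0) = 0.1176651, f(2.1) = -0.0699022
r2 = 2.1000000 − (-0.0699022)·(2.1000000 − 2.0000000) / (-0.0699022 − 0.1176651) = 2.1000000 − (-0.0069902)/(-0.1875673) = 2.0627322
f(2.0627322) = 0.0019660
r3 = 2.0627322 − 0.0019660·(2.0627322 − 2.1000000) / (0.0019660 − (-0.0699022)) = 2.0627322 − (-0.0000733)/(0.0718682) = 2.0637517

2.06375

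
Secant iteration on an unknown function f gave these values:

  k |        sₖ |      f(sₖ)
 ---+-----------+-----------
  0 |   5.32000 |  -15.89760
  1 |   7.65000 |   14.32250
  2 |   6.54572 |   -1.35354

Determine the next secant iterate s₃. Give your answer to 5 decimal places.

s₃ = 6.54572 − (-1.35354)·(6.54572 − 7.65000) / (-1.35354 − 14.32250)
   = 6.54572 − (1.4946872)/(-15.6760400) = 6.6410685

6.64107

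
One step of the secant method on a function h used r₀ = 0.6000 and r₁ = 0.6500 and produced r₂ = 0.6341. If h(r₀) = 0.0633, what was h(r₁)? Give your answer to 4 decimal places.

The secant line through (0.6000, 0.0633) and (0.6500, h(r₁)) crosses zero at r₂ = 0.6341.
So (0.6000, 0.0633), (0.6500, h(r₁)), (0.6341, 0) are collinear:
h(r₁) = 0.0633 · (0.6500 − 0.6341) / (0.6000 − 0.6341) = 0.0633 · (0.015900)/(-0.034100) = -0.029515

-0.0295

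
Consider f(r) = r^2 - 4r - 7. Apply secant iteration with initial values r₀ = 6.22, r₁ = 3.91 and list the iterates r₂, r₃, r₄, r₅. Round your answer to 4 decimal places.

f(6.22) = 6.808400, f(3.91) = -7.351900
r₂ = 3.910000 − (-7.351900)·(3.910000 − 6.220000) / (-7.351900 − 6.808400) = 3.910000 − (16.982889)/(-14.160300) = 5.109331
f(5.109331) = -1.332060
r₃ = 5.109331 − (-1.332060)·(5.109331 − 3.910000) / (-1.332060 − (-7.351900)) = 5.109331 − (-1.597581)/(6.019840) = 5.374717
f(5.374717) = 0.388715
r₄ = 5.374717 − 0.388715·(5.374717 − 5.109331) / (0.388715 − (-1.332060)) = 5.374717 − (0.103160)/(1.720775) = 5.314768
f(5.314768) = -0.012316
r₅ = 5.314768 − (-0.012316)·(5.314768 − 5.374717) / (-0.012316 − 0.388715) = 5.314768 − (0.000738)/(-0.401031) = 5.316609

5.1093, 5.3747, 5.3148, 5.3166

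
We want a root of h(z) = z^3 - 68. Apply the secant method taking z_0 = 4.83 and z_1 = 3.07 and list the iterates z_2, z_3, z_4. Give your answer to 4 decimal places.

3.8910, 4.1400, 4.0789

h(4.83) = 44.678587, h(3.07) = -39.065557
z_2 = 3.070000 − (-39.065557)·(3.070000 − 4.830000) / (-39.065557 − 44.678587) = 3.070000 − (68.755380)/(-83.744144) = 3.891017
h(3.891017) = -9.089943
z_3 = 3.891017 − (-9.089943)·(3.891017 − 3.070000) / (-9.089943 − (-39.065557)) = 3.891017 − (-7.462999)/(29.975614) = 4.139986
h(4.139986) = 2.957234
z_4 = 4.139986 − 2.957234·(4.139986 − 3.891017) / (2.957234 − (-9.089943)) = 4.139986 − (0.736260)/(12.047177) = 4.078871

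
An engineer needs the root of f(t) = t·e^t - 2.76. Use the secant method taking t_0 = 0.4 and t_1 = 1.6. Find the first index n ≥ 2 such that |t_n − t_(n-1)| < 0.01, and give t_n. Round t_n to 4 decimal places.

n = 6, t_n = 1.0076

f(0.4) = -2.163270, f(1.6) = 5.164852
t_2 = 1.600000 − 5.164852·(1.200000)/(7.328122) = 0.754241;  |Δ| = 0.845759
f(0.754241) = -1.156484
t_3 = 0.754241 − (-1.156484)·(-0.845759)/(-6.321336) = 0.908972;  |Δ| = 0.154731
f(0.908972) = -0.504139
t_4 = 0.908972 − (-0.504139)·(0.154731)/(0.652345) = 1.028550;  |Δ| = 0.119578
f(1.028550) = 0.116862
t_5 = 1.028550 − 0.116862·(0.119578)/(0.621000) = 1.006048;  |Δ| = 0.022502
f(1.006048) = -0.008691
t_6 = 1.006048 − (-0.008691)·(-0.022502)/(-0.125553) = 1.007605;  |Δ| = 0.001558
|t_6 − t_5| = 0.001558 < 0.01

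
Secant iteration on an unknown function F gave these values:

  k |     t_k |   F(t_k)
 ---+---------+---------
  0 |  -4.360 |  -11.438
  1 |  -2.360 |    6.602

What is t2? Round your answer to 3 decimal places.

t2 = -2.360 − 6.602·(-2.360 − (-4.360)) / (6.602 − (-11.438))
   = -2.360 − (13.20400)/(18.04000) = -3.09193

-3.092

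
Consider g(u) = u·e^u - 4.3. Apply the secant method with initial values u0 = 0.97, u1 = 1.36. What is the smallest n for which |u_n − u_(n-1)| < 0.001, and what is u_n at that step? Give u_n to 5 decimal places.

n = 5, u_n = 1.24194

g(0.97) = -1.7411939, g(1.36) = 0.9988229
u2 = 1.3600000 − 0.9988229·(0.3900000)/(2.7400168) = 1.2178326;  |Δ| = 0.1421674
g(1.2178326) = -0.1839029
u3 = 1.2178326 − (-0.1839029)·(-0.1421674)/(-1.1827258) = 1.2399384;  |Δ| = 0.0221057
g(1.2399384) = -0.0155165
u4 = 1.2399384 − (-0.0155165)·(0.0221057)/(0.1683864) = 1.2419753;  |Δ| = 0.0020370
g(1.2419753) = 0.0002729
u5 = 1.2419753 − 0.0002729·(0.0020370)/(0.0157894) = 1.2419401;  |Δ| = 0.0000352
|u5 − u4| = 0.0000352 < 0.001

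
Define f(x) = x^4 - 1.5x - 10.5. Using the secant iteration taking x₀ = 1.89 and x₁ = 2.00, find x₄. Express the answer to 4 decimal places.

f(1.89) = -0.575102, f(2.00) = 2.500000
x₂ = 2.000000 − 2.500000·(2.000000 − 1.890000) / (2.500000 − (-0.575102)) = 2.000000 − (0.275000)/(3.075102) = 1.910572
f(1.910572) = -0.041273
x₃ = 1.910572 − (-0.041273)·(1.910572 − 2.000000) / (-0.041273 − 2.500000) = 1.910572 − (0.003691)/(-2.541273) = 1.912024
f(1.912024) = -0.002888
x₄ = 1.912024 − (-0.002888)·(1.912024 − 1.910572) / (-0.002888 − (-0.041273)) = 1.912024 − (-0.000004)/(0.038385) = 1.912134

1.9121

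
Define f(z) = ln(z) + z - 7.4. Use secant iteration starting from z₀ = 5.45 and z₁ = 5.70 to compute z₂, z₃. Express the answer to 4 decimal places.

f(5.45) = -0.254384, f(5.70) = 0.040466
z₂ = 5.700000 − 0.040466·(5.700000 − 5.450000) / (0.040466 − (-0.254384)) = 5.700000 − (0.010117)/(0.294851) = 5.665689
f(5.665689) = 0.000118
z₃ = 5.665689 − 0.000118·(5.665689 − 5.700000) / (0.000118 − 0.040466) = 5.665689 − (-0.000004)/(-0.040348) = 5.665589

5.6657, 5.6656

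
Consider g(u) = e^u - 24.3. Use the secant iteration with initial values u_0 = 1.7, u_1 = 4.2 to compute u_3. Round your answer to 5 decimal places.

2.86291

g(1.7) = -18.8260526, g(4.2) = 42.3863310
u_2 = 4.2000000 − 42.3863310·(4.2000000 − 1.7000000) / (42.3863310 − (-18.8260526)) = 4.2000000 − (105.9658276)/(61.2123836) = 2.4688825
g(2.4688825) = -12.4907572
u_3 = 2.4688825 − (-12.4907572)·(2.4688825 − 4.2000000) / (-12.4907572 − 42.3863310) = 2.4688825 − (21.6229681)/(-54.8770882) = 2.8629079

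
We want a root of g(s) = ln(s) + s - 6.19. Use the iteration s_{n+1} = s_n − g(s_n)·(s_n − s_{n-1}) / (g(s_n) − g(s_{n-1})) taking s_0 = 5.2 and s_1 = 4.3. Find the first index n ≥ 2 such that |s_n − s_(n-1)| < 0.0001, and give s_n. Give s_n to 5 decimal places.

g(5.2) = 0.6586586, g(4.3) = -0.4313850
s_2 = 4.3000000 − (-0.4313850)·(-0.9000000)/(-1.0900436) = 4.6561752;  |Δ| = 0.3561752
g(4.6561752) = 0.0043695
s_3 = 4.6561752 − 0.0043695·(0.3561752)/(0.4357545) = 4.6526036;  |Δ| = 0.0035715
g(4.6526036) = 0.0000306
s_4 = 4.6526036 − 0.0000306·(-0.0035715)/(-0.0043389) = 4.6525784;  |Δ| = 0.0000252
|s_4 − s_3| = 0.0000252 < 0.0001

n = 4, s_n = 4.65258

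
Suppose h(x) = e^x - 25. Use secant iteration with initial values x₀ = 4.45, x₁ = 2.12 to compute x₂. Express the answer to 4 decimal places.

2.6225

h(4.45) = 60.626944, h(2.12) = -16.668863
x₂ = 2.120000 − (-16.668863)·(2.120000 − 4.450000) / (-16.668863 − 60.626944) = 2.120000 − (38.838450)/(-77.295807) = 2.622465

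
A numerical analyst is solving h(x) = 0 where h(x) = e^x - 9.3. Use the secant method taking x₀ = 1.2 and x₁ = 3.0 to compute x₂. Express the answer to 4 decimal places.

h(1.2) = -5.979883, h(3.0) = 10.785537
x₂ = 3.000000 − 10.785537·(3.000000 − 1.200000) / (10.785537 − (-5.979883)) = 3.000000 − (19.413966)/(16.765420) = 1.842023

1.8420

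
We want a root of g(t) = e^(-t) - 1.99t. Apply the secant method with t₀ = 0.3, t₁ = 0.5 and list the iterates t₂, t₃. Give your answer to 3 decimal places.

0.354, 0.353

g(0.3) = 0.14382, g(0.5) = -0.38847
t₂ = 0.50000 − (-0.38847)·(0.50000 − 0.30000) / (-0.38847 − 0.14382) = 0.50000 − (-0.07769)/(-0.53229) = 0.35404
g(0.35404) = -0.00269
t₃ = 0.35404 − (-0.00269)·(0.35404 − 0.50000) / (-0.00269 − (-0.38847)) = 0.35404 − (0.00039)/(0.38578) = 0.35302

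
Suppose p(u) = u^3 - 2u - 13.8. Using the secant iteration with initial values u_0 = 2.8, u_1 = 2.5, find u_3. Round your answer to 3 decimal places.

2.676

p(2.8) = 2.55200, p(2.5) = -3.17500
u_2 = 2.50000 − (-3.17500)·(2.50000 − 2.80000) / (-3.17500 − 2.55200) = 2.50000 − (0.95250)/(-5.72700) = 2.66632
p(2.66632) = -0.17712
u_3 = 2.66632 − (-0.17712)·(2.66632 − 2.50000) / (-0.17712 − (-3.17500)) = 2.66632 − (-0.02946)/(2.99788) = 2.67614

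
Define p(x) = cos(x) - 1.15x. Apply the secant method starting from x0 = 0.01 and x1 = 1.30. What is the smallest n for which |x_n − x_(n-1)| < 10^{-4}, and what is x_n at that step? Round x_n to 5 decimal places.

p(0.01) = 0.9884500, p(1.30) = -1.2275012
x2 = 1.3000000 − (-1.2275012)·(1.2900000)/(-2.2159512) = 0.5854190;  |Δ| = 0.7145810
p(0.5854190) = 0.1602487
x3 = 0.5854190 − 0.1602487·(-0.7145810)/(1.3877499) = 0.6679344;  |Δ| = 0.0825154
p(0.6679344) = 0.0169781
x4 = 0.6679344 − 0.0169781·(0.0825154)/(-0.1432706) = 0.6777128;  |Δ| = 0.0097784
p(0.6777128) = -0.0003609
x5 = 0.6777128 − (-0.0003609)·(0.0097784)/(-0.0173390) = 0.6775093;  |Δ| = 0.0002035
p(0.6775093) = 0.0000008
x6 = 0.6775093 − 0.0000008·(-0.0002035)/(0.0003616) = 0.6775097;  |Δ| = 0.0000004
|x6 − x5| = 0.0000004 < 10^{-4}

n = 6, x_n = 0.67751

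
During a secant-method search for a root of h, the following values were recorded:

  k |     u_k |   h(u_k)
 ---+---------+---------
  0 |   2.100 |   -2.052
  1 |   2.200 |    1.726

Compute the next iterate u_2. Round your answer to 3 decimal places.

2.154

u_2 = 2.200 − 1.726·(2.200 − 2.100) / (1.726 − (-2.052))
   = 2.200 − (0.17260)/(3.77800) = 2.15431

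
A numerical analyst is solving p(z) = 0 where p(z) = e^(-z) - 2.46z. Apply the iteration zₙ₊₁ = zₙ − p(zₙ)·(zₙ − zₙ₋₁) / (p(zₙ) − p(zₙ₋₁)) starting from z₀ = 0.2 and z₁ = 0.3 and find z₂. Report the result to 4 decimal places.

p(0.2) = 0.326731, p(0.3) = 0.002818
z₂ = 0.300000 − 0.002818·(0.300000 − 0.200000) / (0.002818 − 0.326731) = 0.300000 − (0.000282)/(-0.323913) = 0.300870

0.3009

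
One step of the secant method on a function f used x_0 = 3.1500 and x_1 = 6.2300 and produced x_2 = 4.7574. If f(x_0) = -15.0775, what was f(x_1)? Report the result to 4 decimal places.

The secant line through (3.1500, -15.0775) and (6.2300, f(x_1)) crosses zero at x_2 = 4.7574.
So (3.1500, -15.0775), (6.2300, f(x_1)), (4.7574, 0) are collinear:
f(x_1) = -15.0775 · (6.2300 − 4.7574) / (3.1500 − 4.7574) = -15.0775 · (1.472600)/(-1.607400) = 13.813069

13.8131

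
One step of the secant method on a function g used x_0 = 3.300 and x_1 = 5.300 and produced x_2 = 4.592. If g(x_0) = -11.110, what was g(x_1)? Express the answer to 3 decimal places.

6.088

The secant line through (3.300, -11.110) and (5.300, g(x_1)) crosses zero at x_2 = 4.592.
So (3.300, -11.110), (5.300, g(x_1)), (4.592, 0) are collinear:
g(x_1) = -11.110 · (5.300 − 4.592) / (3.300 − 4.592) = -11.110 · (0.70800)/(-1.29200) = 6.08814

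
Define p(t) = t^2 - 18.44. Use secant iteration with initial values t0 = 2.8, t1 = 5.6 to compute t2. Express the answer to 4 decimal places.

p(2.8) = -10.600000, p(5.6) = 12.920000
t2 = 5.600000 − 12.920000·(5.600000 − 2.800000) / (12.920000 − (-10.600000)) = 5.600000 − (36.176000)/(23.520000) = 4.061905

4.0619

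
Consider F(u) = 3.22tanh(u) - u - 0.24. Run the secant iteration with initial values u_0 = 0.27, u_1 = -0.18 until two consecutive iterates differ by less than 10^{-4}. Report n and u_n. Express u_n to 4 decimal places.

n = 4, u_n = 0.1087

F(0.27) = 0.338872, F(-0.18) = -0.633420
u_2 = -0.180000 − (-0.633420)·(-0.450000)/(-0.972292) = 0.113162;  |Δ| = 0.293162
F(0.113162) = 0.009672
u_3 = 0.113162 − 0.009672·(0.293162)/(0.643093) = 0.108753;  |Δ| = 0.004409
F(0.108753) = 0.000057
u_4 = 0.108753 − 0.000057·(-0.004409)/(-0.009615) = 0.108727;  |Δ| = 0.000026
|u_4 − u_3| = 0.000026 < 10^{-4}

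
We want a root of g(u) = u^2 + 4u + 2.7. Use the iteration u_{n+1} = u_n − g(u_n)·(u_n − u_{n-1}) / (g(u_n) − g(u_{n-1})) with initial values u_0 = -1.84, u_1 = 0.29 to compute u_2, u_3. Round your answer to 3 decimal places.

g(-1.84) = -1.27440, g(0.29) = 3.94410
u_2 = 0.29000 − 3.94410·(0.29000 − (-1.84000)) / (3.94410 − (-1.27440)) = 0.29000 − (8.40093)/(5.21850) = -1.31984
g(-1.31984) = -0.83738
u_3 = -1.31984 − (-0.83738)·(-1.31984 − 0.29000) / (-0.83738 − 3.94410) = -1.31984 − (1.34804)/(-4.78148) = -1.03791

-1.320, -1.038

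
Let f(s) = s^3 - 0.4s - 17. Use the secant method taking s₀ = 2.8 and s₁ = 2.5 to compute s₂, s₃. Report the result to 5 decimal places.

f(2.8) = 3.8320000, f(2.5) = -2.3750000
s₂ = 2.5000000 − (-2.3750000)·(2.5000000 − 2.8000000) / (-2.3750000 − 3.8320000) = 2.5000000 − (0.7125000)/(-6.2070000) = 2.6147898
f(2.6147898) = -0.1682703
s₃ = 2.6147898 − (-0.1682703)·(2.6147898 − 2.5000000) / (-0.1682703 − (-2.3750000)) = 2.6147898 − (-0.0193157)/(2.2067297) = 2.6235428

2.61479, 2.62354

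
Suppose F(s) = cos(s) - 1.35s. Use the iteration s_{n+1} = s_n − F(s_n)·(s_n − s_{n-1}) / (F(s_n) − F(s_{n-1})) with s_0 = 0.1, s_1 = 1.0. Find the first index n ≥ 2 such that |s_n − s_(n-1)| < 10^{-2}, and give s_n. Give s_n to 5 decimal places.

n = 4, s_n = 0.60803

F(0.1) = 0.8600042, F(1.0) = -0.8096977
s_2 = 1.0000000 − (-0.8096977)·(0.9000000)/(-1.6697019) = 0.5635581;  |Δ| = 0.4364419
F(0.5635581) = 0.0845564
s_3 = 0.5635581 − 0.0845564·(-0.4364419)/(0.8942541) = 0.6048259;  |Δ| = 0.0412679
F(0.6048259) = 0.0060861
s_4 = 0.6048259 − 0.0060861·(0.0412679)/(-0.0784703) = 0.6080266;  |Δ| = 0.0032007
|s_4 − s_3| = 0.0032007 < 10^{-2}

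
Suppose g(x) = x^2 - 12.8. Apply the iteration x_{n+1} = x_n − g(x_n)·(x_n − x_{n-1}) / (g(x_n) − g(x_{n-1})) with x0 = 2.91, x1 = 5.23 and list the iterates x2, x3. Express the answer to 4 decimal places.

3.4422, 3.5519

g(2.91) = -4.331900, g(5.23) = 14.552900
x2 = 5.230000 − 14.552900·(5.230000 − 2.910000) / (14.552900 − (-4.331900)) = 5.230000 − (33.762728)/(18.884800) = 3.442174
g(3.442174) = -0.951435
x3 = 3.442174 − (-0.951435)·(3.442174 − 5.230000) / (-0.951435 − 14.552900) = 3.442174 − (1.701000)/(-15.504335) = 3.551886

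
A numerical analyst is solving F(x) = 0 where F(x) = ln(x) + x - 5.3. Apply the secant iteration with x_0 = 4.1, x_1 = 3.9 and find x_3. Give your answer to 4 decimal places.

F(4.1) = 0.210987, F(3.9) = -0.039023
x_2 = 3.900000 − (-0.039023)·(3.900000 − 4.100000) / (-0.039023 − 0.210987) = 3.900000 − (0.007805)/(-0.250010) = 3.931217
F(3.931217) = 0.000167
x_3 = 3.931217 − 0.000167·(3.931217 − 3.900000) / (0.000167 − (-0.039023)) = 3.931217 − (0.000005)/(0.039190) = 3.931085

3.9311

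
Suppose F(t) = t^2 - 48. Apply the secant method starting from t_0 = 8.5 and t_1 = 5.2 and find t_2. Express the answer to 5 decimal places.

6.72993

F(8.5) = 24.2500000, F(5.2) = -20.9600000
t_2 = 5.2000000 − (-20.9600000)·(5.2000000 − 8.5000000) / (-20.9600000 − 24.2500000) = 5.2000000 − (69.1680000)/(-45.2100000) = 6.7299270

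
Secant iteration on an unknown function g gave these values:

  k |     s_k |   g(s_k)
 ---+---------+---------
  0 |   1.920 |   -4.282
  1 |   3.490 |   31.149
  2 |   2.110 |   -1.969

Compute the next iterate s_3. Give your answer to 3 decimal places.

2.192

s_3 = 2.110 − (-1.969)·(2.110 − 3.490) / (-1.969 − 31.149)
   = 2.110 − (2.71722)/(-33.11800) = 2.19205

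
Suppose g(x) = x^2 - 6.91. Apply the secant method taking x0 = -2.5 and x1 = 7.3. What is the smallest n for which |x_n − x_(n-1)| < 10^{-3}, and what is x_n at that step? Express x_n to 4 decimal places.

n = 7, x_n = -2.6287

g(-2.5) = -0.660000, g(7.3) = 46.380000
x2 = 7.300000 − 46.380000·(9.800000)/(47.040000) = -2.362500;  |Δ| = 9.662500
g(-2.362500) = -1.328594
x3 = -2.362500 − (-1.328594)·(-9.662500)/(-47.708594) = -2.093418;  |Δ| = 0.269082
g(-2.093418) = -2.527602
x4 = -2.093418 − (-2.527602)·(0.269082)/(-1.199008) = -2.660664;  |Δ| = 0.567246
g(-2.660664) = 0.169132
x5 = -2.660664 − 0.169132·(-0.567246)/(2.696735) = -2.625088;  |Δ| = 0.035576
g(-2.625088) = -0.018915
x6 = -2.625088 − (-0.018915)·(0.035576)/(-0.188047) = -2.628666;  |Δ| = 0.003578
g(-2.628666) = -0.000115
x7 = -2.628666 − (-0.000115)·(-0.003578)/(0.018800) = -2.628688;  |Δ| = 0.000022
|x7 − x6| = 0.000022 < 10^{-3}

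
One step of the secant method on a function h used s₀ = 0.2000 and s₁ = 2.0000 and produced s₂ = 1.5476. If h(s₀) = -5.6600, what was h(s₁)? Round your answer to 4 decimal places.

The secant line through (0.2000, -5.6600) and (2.0000, h(s₁)) crosses zero at s₂ = 1.5476.
So (0.2000, -5.6600), (2.0000, h(s₁)), (1.5476, 0) are collinear:
h(s₁) = -5.6600 · (2.0000 − 1.5476) / (0.2000 − 1.5476) = -5.6600 · (0.452400)/(-1.347600) = 1.900107

1.9001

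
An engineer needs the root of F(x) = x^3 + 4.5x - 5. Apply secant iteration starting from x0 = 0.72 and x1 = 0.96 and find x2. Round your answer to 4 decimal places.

F(0.72) = -1.386752, F(0.96) = 0.204736
x2 = 0.960000 − 0.204736·(0.960000 − 0.720000) / (0.204736 − (-1.386752)) = 0.960000 − (0.049137)/(1.591488) = 0.929125

0.9291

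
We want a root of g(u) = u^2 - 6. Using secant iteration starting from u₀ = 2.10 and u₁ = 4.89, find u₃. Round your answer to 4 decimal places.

2.4082

g(2.10) = -1.590000, g(4.89) = 17.912100
u₂ = 4.890000 − 17.912100·(4.890000 − 2.100000) / (17.912100 − (-1.590000)) = 4.890000 − (49.974759)/(19.502100) = 2.327468
g(2.327468) = -0.582894
u₃ = 2.327468 − (-0.582894)·(2.327468 − 4.890000) / (-0.582894 − 17.912100) = 2.327468 − (1.493684)/(-18.494994) = 2.408229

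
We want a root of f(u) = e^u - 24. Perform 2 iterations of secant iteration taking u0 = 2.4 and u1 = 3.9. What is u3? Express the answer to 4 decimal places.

3.0890

f(2.4) = -12.976824, f(3.9) = 25.402449
u2 = 3.900000 − 25.402449·(3.900000 − 2.400000) / (25.402449 − (-12.976824)) = 3.900000 − (38.103674)/(38.379273) = 2.907181
f(2.907181) = -5.694878
u3 = 2.907181 − (-5.694878)·(2.907181 − 3.900000) / (-5.694878 − 25.402449) = 2.907181 − (5.653983)/(-31.097327) = 3.088997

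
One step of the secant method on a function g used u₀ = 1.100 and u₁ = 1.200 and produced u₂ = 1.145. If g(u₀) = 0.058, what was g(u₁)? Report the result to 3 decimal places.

-0.071

The secant line through (1.100, 0.058) and (1.200, g(u₁)) crosses zero at u₂ = 1.145.
So (1.100, 0.058), (1.200, g(u₁)), (1.145, 0) are collinear:
g(u₁) = 0.058 · (1.200 − 1.145) / (1.100 − 1.145) = 0.058 · (0.05500)/(-0.04500) = -0.07089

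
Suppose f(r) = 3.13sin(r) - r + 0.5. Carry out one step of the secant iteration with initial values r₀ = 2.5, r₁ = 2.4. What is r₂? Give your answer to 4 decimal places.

2.4628

f(2.5) = -0.126782, f(2.4) = 0.214200
r₂ = 2.400000 − 0.214200·(2.400000 − 2.500000) / (0.214200 − (-0.126782)) = 2.400000 − (-0.021420)/(0.340982) = 2.462819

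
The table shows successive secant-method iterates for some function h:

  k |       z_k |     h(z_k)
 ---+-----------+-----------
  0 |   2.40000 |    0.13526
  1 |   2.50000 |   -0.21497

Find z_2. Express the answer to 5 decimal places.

z_2 = 2.50000 − (-0.21497)·(2.50000 − 2.40000) / (-0.21497 − 0.13526)
   = 2.50000 − (-0.0214970)/(-0.3502300) = 2.4386203

2.43862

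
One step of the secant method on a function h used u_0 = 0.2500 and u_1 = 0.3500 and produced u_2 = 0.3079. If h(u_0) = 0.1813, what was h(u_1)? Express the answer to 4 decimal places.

The secant line through (0.2500, 0.1813) and (0.3500, h(u_1)) crosses zero at u_2 = 0.3079.
So (0.2500, 0.1813), (0.3500, h(u_1)), (0.3079, 0) are collinear:
h(u_1) = 0.1813 · (0.3500 − 0.3079) / (0.2500 − 0.3079) = 0.1813 · (0.042100)/(-0.057900) = -0.131826

-0.1318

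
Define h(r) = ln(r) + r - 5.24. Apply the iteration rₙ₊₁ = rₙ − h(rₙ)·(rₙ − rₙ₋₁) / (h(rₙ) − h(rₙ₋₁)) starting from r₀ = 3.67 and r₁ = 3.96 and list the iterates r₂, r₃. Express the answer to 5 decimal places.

h(3.67) = -0.2698083, h(3.96) = 0.0962440
r₂ = 3.9600000 − 0.0962440·(3.9600000 − 3.6700000) / (0.0962440 − (-0.2698083)) = 3.9600000 − (0.0279108)/(0.3660524) = 3.8837520
h(3.8837520) = 0.0005537
r₃ = 3.8837520 − 0.0005537·(3.8837520 − 3.9600000) / (0.0005537 − 0.0962440) = 3.8837520 − (-0.0000422)/(-0.0956904) = 3.8833108

3.88375, 3.88331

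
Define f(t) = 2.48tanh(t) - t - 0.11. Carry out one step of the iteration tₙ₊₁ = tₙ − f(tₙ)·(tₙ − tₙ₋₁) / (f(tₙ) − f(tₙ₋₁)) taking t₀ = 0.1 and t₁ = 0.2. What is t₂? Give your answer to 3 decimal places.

f(0.1) = 0.03718, f(0.2) = 0.17949
t₂ = 0.20000 − 0.17949·(0.20000 − 0.10000) / (0.17949 − 0.03718) = 0.20000 − (0.01795)/(0.14231) = 0.07388

0.074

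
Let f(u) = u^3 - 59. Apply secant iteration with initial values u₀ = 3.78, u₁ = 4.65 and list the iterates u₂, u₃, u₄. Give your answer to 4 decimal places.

f(3.78) = -4.989848, f(4.65) = 41.544625
u₂ = 4.650000 − 41.544625·(4.650000 − 3.780000) / (41.544625 − (-4.989848)) = 4.650000 − (36.143824)/(46.534473) = 3.873289
f(3.873289) = -0.891481
u₃ = 3.873289 − (-0.891481)·(3.873289 − 4.650000) / (-0.891481 − 41.544625) = 3.873289 − (0.692423)/(-42.436106) = 3.889606
f(3.889606) = -0.154010
u₄ = 3.889606 − (-0.154010)·(3.889606 − 3.873289) / (-0.154010 − (-0.891481)) = 3.889606 − (-0.002513)/(0.737472) = 3.893014

3.8733, 3.8896, 3.8930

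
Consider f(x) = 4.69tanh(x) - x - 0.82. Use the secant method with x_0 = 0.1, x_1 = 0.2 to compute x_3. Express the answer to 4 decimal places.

f(0.1) = -0.452557, f(0.2) = -0.094310
x_2 = 0.200000 − (-0.094310)·(0.200000 − 0.100000) / (-0.094310 − (-0.452557)) = 0.200000 − (-0.009431)/(0.358247) = 0.226325
f(0.226325) = -0.002620
x_3 = 0.226325 − (-0.002620)·(0.226325 − 0.200000) / (-0.002620 − (-0.094310)) = 0.226325 − (-0.000069)/(0.091690) = 0.227077

0.2271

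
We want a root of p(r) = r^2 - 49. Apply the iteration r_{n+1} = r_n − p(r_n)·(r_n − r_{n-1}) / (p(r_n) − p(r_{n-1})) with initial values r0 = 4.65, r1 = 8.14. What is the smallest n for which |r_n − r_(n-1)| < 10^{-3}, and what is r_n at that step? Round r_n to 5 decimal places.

p(4.65) = -27.3775000, p(8.14) = 17.2596000
r2 = 8.1400000 − 17.2596000·(3.4900000)/(44.6371000) = 6.7905395;  |Δ| = 1.3494605
p(6.7905395) = -2.8885735
r3 = 6.7905395 − (-2.8885735)·(-1.3494605)/(-20.1481735) = 6.9840069;  |Δ| = 0.1934675
p(6.9840069) = -0.2236470
r4 = 6.9840069 − (-0.2236470)·(0.1934675)/(2.6649265) = 7.0002432;  |Δ| = 0.0162363
p(7.0002432) = 0.0034048
r5 = 7.0002432 − 0.0034048·(0.0162363)/(0.2270518) = 6.9999997;  |Δ| = 0.0002435
|r5 − r4| = 0.0002435 < 10^{-3}

n = 5, r_n = 7.00000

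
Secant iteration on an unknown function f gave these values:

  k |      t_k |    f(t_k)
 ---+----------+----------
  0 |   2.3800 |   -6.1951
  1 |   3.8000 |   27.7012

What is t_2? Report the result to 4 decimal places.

2.6395

t_2 = 3.8000 − 27.7012·(3.8000 − 2.3800) / (27.7012 − (-6.1951))
   = 3.8000 − (39.335704)/(33.896300) = 2.639528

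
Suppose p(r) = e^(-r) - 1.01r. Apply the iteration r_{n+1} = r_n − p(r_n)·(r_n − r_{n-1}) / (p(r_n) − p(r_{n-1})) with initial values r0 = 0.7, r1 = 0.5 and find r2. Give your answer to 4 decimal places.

0.5651

p(0.7) = -0.210415, p(0.5) = 0.101531
r2 = 0.500000 − 0.101531·(0.500000 − 0.700000) / (0.101531 − (-0.210415)) = 0.500000 − (-0.020306)/(0.311945) = 0.565095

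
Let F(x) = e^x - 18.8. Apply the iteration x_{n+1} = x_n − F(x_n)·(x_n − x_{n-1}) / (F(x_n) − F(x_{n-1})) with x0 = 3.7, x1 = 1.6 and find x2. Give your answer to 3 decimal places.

2.419

F(3.7) = 21.64730, F(1.6) = -13.84697
x2 = 1.60000 − (-13.84697)·(1.60000 − 3.70000) / (-13.84697 − 21.64730) = 1.60000 − (29.07863)/(-35.49427) = 2.41925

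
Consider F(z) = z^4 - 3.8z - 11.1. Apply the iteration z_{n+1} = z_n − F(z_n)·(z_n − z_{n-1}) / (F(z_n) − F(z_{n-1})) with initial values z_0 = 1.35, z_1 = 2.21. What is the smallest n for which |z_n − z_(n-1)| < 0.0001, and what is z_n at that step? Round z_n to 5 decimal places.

n = 6, z_n = 2.08883

F(1.35) = -12.9084937, F(2.21) = 4.3564328
z_2 = 2.2100000 − 4.3564328·(0.8600000)/(17.2649266) = 1.9929975;  |Δ| = 0.2170025
F(1.9929975) = -2.8962964
z_3 = 1.9929975 − (-2.8962964)·(-0.2170025)/(-7.2527292) = 2.0796550;  |Δ| = 0.0866575
F(2.0796550) = -0.2973667
z_4 = 2.0796550 − (-0.2973667)·(0.0866575)/(2.5989297) = 2.0895703;  |Δ| = 0.0099153
F(2.0895703) = 0.0242432
z_5 = 2.0895703 − 0.0242432·(0.0099153)/(0.3216099) = 2.0888229;  |Δ| = 0.0007474
F(2.0888229) = -0.0001789
z_6 = 2.0888229 − (-0.0001789)·(-0.0007474)/(-0.0244221) = 2.0888283;  |Δ| = 0.0000055
|z_6 − z_5| = 0.0000055 < 0.0001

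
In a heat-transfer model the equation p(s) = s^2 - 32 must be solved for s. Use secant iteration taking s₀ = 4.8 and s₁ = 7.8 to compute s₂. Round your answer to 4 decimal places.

5.5111

p(4.8) = -8.960000, p(7.8) = 28.840000
s₂ = 7.800000 − 28.840000·(7.800000 − 4.800000) / (28.840000 − (-8.960000)) = 7.800000 − (86.520000)/(37.800000) = 5.511111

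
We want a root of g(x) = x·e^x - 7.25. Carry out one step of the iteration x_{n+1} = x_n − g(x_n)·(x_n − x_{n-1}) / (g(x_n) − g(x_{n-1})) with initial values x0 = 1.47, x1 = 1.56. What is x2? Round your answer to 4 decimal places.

g(1.47) = -0.856624, g(1.56) = 0.173761
x2 = 1.560000 − 0.173761·(1.560000 − 1.470000) / (0.173761 − (-0.856624)) = 1.560000 − (0.015639)/(1.030385) = 1.544823

1.5448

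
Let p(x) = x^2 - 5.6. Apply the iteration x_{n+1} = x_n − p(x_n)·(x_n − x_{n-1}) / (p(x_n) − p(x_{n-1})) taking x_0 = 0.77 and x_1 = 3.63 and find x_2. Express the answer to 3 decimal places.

p(0.77) = -5.00710, p(3.63) = 7.57690
x_2 = 3.63000 − 7.57690·(3.63000 − 0.77000) / (7.57690 − (-5.00710)) = 3.63000 − (21.66993)/(12.58400) = 1.90798

1.908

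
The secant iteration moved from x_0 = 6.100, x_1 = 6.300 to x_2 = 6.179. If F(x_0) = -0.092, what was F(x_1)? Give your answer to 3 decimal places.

The secant line through (6.100, -0.092) and (6.300, F(x_1)) crosses zero at x_2 = 6.179.
So (6.100, -0.092), (6.300, F(x_1)), (6.179, 0) are collinear:
F(x_1) = -0.092 · (6.300 − 6.179) / (6.100 − 6.179) = -0.092 · (0.12100)/(-0.07900) = 0.14091

0.141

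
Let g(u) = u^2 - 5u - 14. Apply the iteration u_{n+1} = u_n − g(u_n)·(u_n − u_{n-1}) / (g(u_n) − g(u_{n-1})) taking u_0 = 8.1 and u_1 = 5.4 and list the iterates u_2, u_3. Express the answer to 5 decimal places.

g(8.1) = 11.1100000, g(5.4) = -11.8400000
u_2 = 5.4000000 − (-11.8400000)·(5.4000000 − 8.1000000) / (-11.8400000 − 11.1100000) = 5.4000000 − (31.9680000)/(-22.9500000) = 6.7929412
g(6.7929412) = -1.8206561
u_3 = 6.7929412 − (-1.8206561)·(6.7929412 − 5.4000000) / (-1.8206561 − (-11.8400000)) = 6.7929412 − (-2.5360668)/(10.0193439) = 7.0460582

6.79294, 7.04606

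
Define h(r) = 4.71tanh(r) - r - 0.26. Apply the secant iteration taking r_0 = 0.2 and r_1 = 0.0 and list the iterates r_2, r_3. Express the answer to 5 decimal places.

h(0.2) = 0.4696378, h(0.0) = -0.2600000
r_2 = 0.0000000 − (-0.2600000)·(0.0000000 − 0.2000000) / (-0.2600000 − 0.4696378) = 0.0000000 − (0.0520000)/(-0.7296378) = 0.0712682
h(0.0712682) = 0.0038380
r_3 = 0.0712682 − 0.0038380·(0.0712682 − 0.0000000) / (0.0038380 − (-0.2600000)) = 0.0712682 − (0.0002735)/(0.2638380) = 0.0702315

0.07127, 0.07023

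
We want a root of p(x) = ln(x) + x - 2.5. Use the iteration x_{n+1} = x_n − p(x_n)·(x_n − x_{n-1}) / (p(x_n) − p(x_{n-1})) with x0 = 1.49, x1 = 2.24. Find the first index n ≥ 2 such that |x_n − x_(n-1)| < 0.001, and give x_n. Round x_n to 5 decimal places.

p(1.49) = -0.6112239, p(2.24) = 0.5464759
x2 = 2.2400000 − 0.5464759·(0.7500000)/(1.1576997) = 1.8859731;  |Δ| = 0.3540269
p(1.8859731) = 0.0204170
x3 = 1.8859731 − 0.0204170·(-0.3540269)/(-0.5260589) = 1.8722329;  |Δ| = 0.0137402
p(1.8722329) = -0.0006354
x4 = 1.8722329 − (-0.0006354)·(-0.0137402)/(-0.0210523) = 1.8726476;  |Δ| = 0.0004147
|x4 − x3| = 0.0004147 < 0.001

n = 4, x_n = 1.87265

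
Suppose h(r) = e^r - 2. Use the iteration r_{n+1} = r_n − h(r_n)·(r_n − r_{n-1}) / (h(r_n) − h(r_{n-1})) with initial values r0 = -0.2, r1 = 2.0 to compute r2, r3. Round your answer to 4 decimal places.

0.1955, 0.4247

h(-0.2) = -1.181269, h(2.0) = 5.389056
r2 = 2.000000 − 5.389056·(2.000000 − (-0.200000)) / (5.389056 − (-1.181269)) = 2.000000 − (11.855923)/(6.570325) = 0.195535
h(0.195535) = -0.784039
r3 = 0.195535 − (-0.784039)·(0.195535 − 2.000000) / (-0.784039 − 5.389056) = 0.195535 − (1.414771)/(-6.173095) = 0.424718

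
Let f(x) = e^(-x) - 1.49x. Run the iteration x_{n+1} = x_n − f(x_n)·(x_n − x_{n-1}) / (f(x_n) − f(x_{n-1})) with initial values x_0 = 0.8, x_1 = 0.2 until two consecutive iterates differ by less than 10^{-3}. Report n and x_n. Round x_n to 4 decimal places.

n = 4, x_n = 0.4346

f(0.8) = -0.742671, f(0.2) = 0.520731
x_2 = 0.200000 − 0.520731·(-0.600000)/(1.263402) = 0.447299;  |Δ| = 0.247299
f(0.447299) = -0.027124
x_3 = 0.447299 − (-0.027124)·(0.247299)/(-0.547854) = 0.435056;  |Δ| = 0.012243
f(0.435056) = -0.001005
x_4 = 0.435056 − (-0.001005)·(-0.012243)/(0.026119) = 0.434585;  |Δ| = 0.000471
|x_4 − x_3| = 0.000471 < 10^{-3}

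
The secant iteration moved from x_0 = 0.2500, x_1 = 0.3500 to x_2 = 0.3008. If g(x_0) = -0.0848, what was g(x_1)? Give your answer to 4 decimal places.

0.0821

The secant line through (0.2500, -0.0848) and (0.3500, g(x_1)) crosses zero at x_2 = 0.3008.
So (0.2500, -0.0848), (0.3500, g(x_1)), (0.3008, 0) are collinear:
g(x_1) = -0.0848 · (0.3500 − 0.3008) / (0.2500 − 0.3008) = -0.0848 · (0.049200)/(-0.050800) = 0.082129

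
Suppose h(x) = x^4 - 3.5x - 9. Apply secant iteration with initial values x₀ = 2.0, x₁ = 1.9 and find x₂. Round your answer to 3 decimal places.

2.000

h(2.0) = 0.00000, h(1.9) = -2.61790
x₂ = 1.90000 − (-2.61790)·(1.90000 − 2.00000) / (-2.61790 − 0.00000) = 1.90000 − (0.26179)/(-2.61790) = 2.00000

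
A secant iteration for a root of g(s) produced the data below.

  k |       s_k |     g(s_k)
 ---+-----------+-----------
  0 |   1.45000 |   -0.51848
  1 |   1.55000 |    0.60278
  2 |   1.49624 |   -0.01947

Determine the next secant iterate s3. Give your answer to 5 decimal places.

s3 = 1.49624 − (-0.01947)·(1.49624 − 1.55000) / (-0.01947 − 0.60278)
   = 1.49624 − (0.0010467)/(-0.6222500) = 1.4979221

1.49792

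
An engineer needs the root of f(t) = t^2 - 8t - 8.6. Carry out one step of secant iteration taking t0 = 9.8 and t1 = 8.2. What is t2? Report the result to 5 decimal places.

f(9.8) = 9.0400000, f(8.2) = -6.9600000
t2 = 8.2000000 − (-6.9600000)·(8.2000000 − 9.8000000) / (-6.9600000 − 9.0400000) = 8.2000000 − (11.1360000)/(-16.0000000) = 8.8960000

8.89600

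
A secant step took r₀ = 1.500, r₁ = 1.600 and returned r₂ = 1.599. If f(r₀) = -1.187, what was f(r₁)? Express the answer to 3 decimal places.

The secant line through (1.500, -1.187) and (1.600, f(r₁)) crosses zero at r₂ = 1.599.
So (1.500, -1.187), (1.600, f(r₁)), (1.599, 0) are collinear:
f(r₁) = -1.187 · (1.600 − 1.599) / (1.500 − 1.599) = -1.187 · (0.00100)/(-0.09900) = 0.01199

0.012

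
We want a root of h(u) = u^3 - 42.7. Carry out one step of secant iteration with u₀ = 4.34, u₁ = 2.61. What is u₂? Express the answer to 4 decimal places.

3.2840

h(4.34) = 39.046504, h(2.61) = -24.920419
u₂ = 2.610000 − (-24.920419)·(2.610000 − 4.340000) / (-24.920419 − 39.046504) = 2.610000 − (43.112325)/(-63.966923) = 3.283978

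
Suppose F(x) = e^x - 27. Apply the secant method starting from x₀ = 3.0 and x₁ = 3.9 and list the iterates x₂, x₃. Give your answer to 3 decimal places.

3.212, 3.273

F(3.0) = -6.91446, F(3.9) = 22.40245
x₂ = 3.90000 − 22.40245·(3.90000 − 3.00000) / (22.40245 − (-6.91446)) = 3.90000 − (20.16220)/(29.31691) = 3.21227
F(3.21227) = -2.16467
x₃ = 3.21227 − (-2.16467)·(3.21227 − 3.90000) / (-2.16467 − 22.40245) = 3.21227 − (1.48872)/(-24.56712) = 3.27287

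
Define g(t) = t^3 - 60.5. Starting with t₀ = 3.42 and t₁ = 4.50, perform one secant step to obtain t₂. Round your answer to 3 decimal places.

g(3.42) = -20.49831, g(4.50) = 30.62500
t₂ = 4.50000 − 30.62500·(4.50000 − 3.42000) / (30.62500 − (-20.49831)) = 4.50000 − (33.07500)/(51.12331) = 3.85303

3.853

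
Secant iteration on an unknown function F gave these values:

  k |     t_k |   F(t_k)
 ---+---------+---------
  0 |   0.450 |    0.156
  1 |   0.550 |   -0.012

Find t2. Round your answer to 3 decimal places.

t2 = 0.550 − (-0.012)·(0.550 − 0.450) / (-0.012 − 0.156)
   = 0.550 − (-0.00120)/(-0.16800) = 0.54286

0.543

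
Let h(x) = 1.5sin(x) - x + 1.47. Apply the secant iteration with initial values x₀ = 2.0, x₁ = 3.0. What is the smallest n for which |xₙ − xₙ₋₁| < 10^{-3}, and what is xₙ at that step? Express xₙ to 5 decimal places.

n = 5, xₙ = 2.43914

h(2.0) = 0.8339461, h(3.0) = -1.3183200
x₂ = 3.0000000 − (-1.3183200)·(1.0000000)/(-2.1522661) = 2.3874735;  |Δ| = 0.6125265
h(2.3874735) = 0.1094968
x₃ = 2.3874735 − 0.1094968·(-0.6125265)/(1.4278168) = 2.4344471;  |Δ| = 0.0469736
h(2.4344471) = 0.0100525
x₄ = 2.4344471 − 0.0100525·(0.0469736)/(-0.0994443) = 2.4391955;  |Δ| = 0.0047484
h(2.4391955) = -0.0001216
x₅ = 2.4391955 − (-0.0001216)·(0.0047484)/(-0.0101741) = 2.4391388;  |Δ| = 0.0000568
|x₅ − x₄| = 0.0000568 < 10^{-3}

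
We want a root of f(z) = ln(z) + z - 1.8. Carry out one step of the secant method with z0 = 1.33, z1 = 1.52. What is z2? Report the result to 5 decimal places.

f(1.33) = -0.1848211, f(1.52) = 0.1387103
z2 = 1.5200000 − 0.1387103·(1.5200000 − 1.3300000) / (0.1387103 − (-0.1848211)) = 1.5200000 − (0.0263550)/(0.3235314) = 1.4385397

1.43854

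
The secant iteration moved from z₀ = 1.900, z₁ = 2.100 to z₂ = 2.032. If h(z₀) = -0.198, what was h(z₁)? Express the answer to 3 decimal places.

The secant line through (1.900, -0.198) and (2.100, h(z₁)) crosses zero at z₂ = 2.032.
So (1.900, -0.198), (2.100, h(z₁)), (2.032, 0) are collinear:
h(z₁) = -0.198 · (2.100 − 2.032) / (1.900 − 2.032) = -0.198 · (0.06800)/(-0.13200) = 0.10200

0.102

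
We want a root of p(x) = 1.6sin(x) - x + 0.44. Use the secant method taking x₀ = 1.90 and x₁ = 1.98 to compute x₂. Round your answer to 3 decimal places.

p(1.90) = 0.05408, p(1.98) = -0.07210
x₂ = 1.98000 − (-0.07210)·(1.98000 − 1.90000) / (-0.07210 − 0.05408) = 1.98000 − (-0.00577)/(-0.12618) = 1.93429

1.934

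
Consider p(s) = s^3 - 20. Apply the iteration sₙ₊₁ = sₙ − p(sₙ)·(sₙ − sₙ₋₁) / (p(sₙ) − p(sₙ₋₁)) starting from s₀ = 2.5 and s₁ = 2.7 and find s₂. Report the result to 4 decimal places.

2.7156

p(2.5) = -4.375000, p(2.7) = -0.317000
s₂ = 2.700000 − (-0.317000)·(2.700000 − 2.500000) / (-0.317000 − (-4.375000)) = 2.700000 − (-0.063400)/(4.058000) = 2.715623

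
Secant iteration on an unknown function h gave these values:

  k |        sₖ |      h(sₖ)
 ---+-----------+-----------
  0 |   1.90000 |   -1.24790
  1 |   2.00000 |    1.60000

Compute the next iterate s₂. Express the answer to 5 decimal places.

1.94382

s₂ = 2.00000 − 1.60000·(2.00000 − 1.90000) / (1.60000 − (-1.24790))
   = 2.00000 − (0.1600000)/(2.8479000) = 1.9438183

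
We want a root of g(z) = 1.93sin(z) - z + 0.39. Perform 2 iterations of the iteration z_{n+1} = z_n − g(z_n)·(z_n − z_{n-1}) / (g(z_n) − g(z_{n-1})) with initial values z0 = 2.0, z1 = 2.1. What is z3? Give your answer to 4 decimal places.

2.0775

g(2.0) = 0.144944, g(2.1) = -0.044006
z2 = 2.100000 − (-0.044006)·(2.100000 − 2.000000) / (-0.044006 − 0.144944) = 2.100000 − (-0.004401)/(-0.188950) = 2.076710
g(2.076710) = 0.001522
z3 = 2.076710 − 0.001522·(2.076710 − 2.100000) / (0.001522 − (-0.044006)) = 2.076710 − (-0.000035)/(0.045528) = 2.077489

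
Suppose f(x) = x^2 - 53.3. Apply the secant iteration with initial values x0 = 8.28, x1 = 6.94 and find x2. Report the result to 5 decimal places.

f(8.28) = 15.2584000, f(6.94) = -5.1364000
x2 = 6.9400000 − (-5.1364000)·(6.9400000 − 8.2800000) / (-5.1364000 − 15.2584000) = 6.9400000 − (6.8827760)/(-20.3948000) = 7.2774770

7.27748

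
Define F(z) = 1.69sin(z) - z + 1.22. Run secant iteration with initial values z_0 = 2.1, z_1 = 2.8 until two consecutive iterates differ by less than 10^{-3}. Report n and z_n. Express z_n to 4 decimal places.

n = 5, z_n = 2.3828

F(2.1) = 0.578824, F(2.8) = -1.013870
z_2 = 2.800000 − (-1.013870)·(0.700000)/(-1.592694) = 2.354397;  |Δ| = 0.445603
F(2.354397) = 0.062759
z_3 = 2.354397 − 0.062759·(-0.445603)/(1.076629) = 2.380372;  |Δ| = 0.025975
F(2.380372) = 0.005399
z_4 = 2.380372 − 0.005399·(0.025975)/(-0.057361) = 2.382817;  |Δ| = 0.002445
F(2.382817) = -0.000041
z_5 = 2.382817 − (-0.000041)·(0.002445)/(-0.005440) = 2.382799;  |Δ| = 0.000018
|z_5 − z_4| = 0.000018 < 10^{-3}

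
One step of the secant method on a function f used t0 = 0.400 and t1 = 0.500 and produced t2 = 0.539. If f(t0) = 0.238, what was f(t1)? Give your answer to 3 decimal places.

The secant line through (0.400, 0.238) and (0.500, f(t1)) crosses zero at t2 = 0.539.
So (0.400, 0.238), (0.500, f(t1)), (0.539, 0) are collinear:
f(t1) = 0.238 · (0.500 − 0.539) / (0.400 − 0.539) = 0.238 · (-0.03900)/(-0.13900) = 0.06678

0.067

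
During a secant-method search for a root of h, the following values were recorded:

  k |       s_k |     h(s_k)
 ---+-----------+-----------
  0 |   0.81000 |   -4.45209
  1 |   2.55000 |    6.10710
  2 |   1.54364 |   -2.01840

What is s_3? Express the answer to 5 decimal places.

1.79362

s_3 = 1.54364 − (-2.01840)·(1.54364 − 2.55000) / (-2.01840 − 6.10710)
   = 1.54364 − (2.0312370)/(-8.1255000) = 1.7936230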